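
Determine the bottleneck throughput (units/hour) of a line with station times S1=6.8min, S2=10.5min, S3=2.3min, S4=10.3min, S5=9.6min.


Bottleneck = longest station time
Station times: [6.8, 10.5, 2.3, 10.3, 9.6]
Max = 10.5 min
Rate = 60 / 10.5
= 5.71 units/hour (bottleneck: 10.5min)


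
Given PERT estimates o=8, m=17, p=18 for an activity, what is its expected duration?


te = (o + 4m + p) / 6
= (8 + 4×17 + 18) / 6
= (8 + 68 + 18) / 6
= 94 / 6
= 15.67


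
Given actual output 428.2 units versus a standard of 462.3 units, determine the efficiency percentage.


Efficiency = (actual / standard) × 100
= (428.2 / 462.3) × 100
= 92.6%


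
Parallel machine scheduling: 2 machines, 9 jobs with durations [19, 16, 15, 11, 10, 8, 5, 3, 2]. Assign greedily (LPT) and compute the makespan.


Jobs (LPT sorted): [19, 16, 15, 11, 10, 8, 5, 3, 2]
Machines: 2
  J=19 → Machine 1 (load: 0+19=19)
  J=16 → Machine 2 (load: 0+16=16)
  J=15 → Machine 2 (load: 16+15=31)
  J=11 → Machine 1 (load: 19+11=30)
  J=10 → Machine 1 (load: 30+10=40)
  J=8 → Machine 2 (load: 31+8=39)
  J=5 → Machine 2 (load: 39+5=44)
  J=3 → Machine 1 (load: 40+3=43)
  J=2 → Machine 1 (load: 43+2=45)
Machine loads: [45, 44]
Makespan = max = 45 time units


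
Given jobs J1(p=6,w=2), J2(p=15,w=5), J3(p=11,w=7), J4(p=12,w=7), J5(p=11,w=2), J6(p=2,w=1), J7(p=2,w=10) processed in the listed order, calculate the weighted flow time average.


Completion times:
  J1: C=6, w×C=2×6=12
  J2: C=21, w×C=5×21=105
  J3: C=32, w×C=7×32=224
  J4: C=44, w×C=7×44=308
  J5: C=55, w×C=2×55=110
  J6: C=57, w×C=1×57=57
  J7: C=59, w×C=10×59=590
Sum w×C = 1406
Sum w = 34
Weighted avg = 1406/34
= 41.35


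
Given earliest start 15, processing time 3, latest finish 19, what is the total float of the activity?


EF = ES + duration = 15 + 3 = 18
LS = LF - duration = 19 - 3 = 16
Total Float = LF - EF = 19 - 18
(or LS - ES = 16 - 15)
= 1


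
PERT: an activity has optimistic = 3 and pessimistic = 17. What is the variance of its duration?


σ² = ((p - o) / 6)² = (p - o)² / 36
= (17 - 3)² / 36
= 14² / 36
= 196 / 36
= 5.4444


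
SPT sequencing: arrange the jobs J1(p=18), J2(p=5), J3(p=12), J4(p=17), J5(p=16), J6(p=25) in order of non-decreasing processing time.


SPT: sort by shortest processing time
  J2: p=5
  J3: p=12
  J5: p=16
  J4: p=17
  J1: p=18
  J6: p=25
Order: J2 → J3 → J5 → J4 → J1 → J6


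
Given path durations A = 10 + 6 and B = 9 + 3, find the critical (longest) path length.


Path A: 10 + 6 = 16
Path B: 9 + 3 = 12
Critical path = longest = max(16, 12)
= 16 (Path A)


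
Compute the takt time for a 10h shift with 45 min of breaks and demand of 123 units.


Available = 10×60 - 45 = 555 min
Takt time = 555 / 123
= 4.51 min/unit


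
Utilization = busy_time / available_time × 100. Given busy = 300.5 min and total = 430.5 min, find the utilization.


Utilization = busy / total × 100
= 300.5 / 430.5 × 100
= 69.8%


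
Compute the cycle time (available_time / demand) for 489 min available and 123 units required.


Cycle time = available time / demand
= 489 / 123
= 3.98 min/unit


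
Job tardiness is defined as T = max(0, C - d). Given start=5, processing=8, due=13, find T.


Completion = start + processing = 5 + 8 = 13
Tardiness = max(0, C - d) = max(0, 13 - 13)
= max(0, 0)
= 0


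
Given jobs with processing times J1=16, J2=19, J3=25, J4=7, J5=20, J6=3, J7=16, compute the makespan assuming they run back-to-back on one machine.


Sequential makespan: sum all processing times
= 16 + 19 + 25 + 7 + 20 + 3 + 16
= 106 time units


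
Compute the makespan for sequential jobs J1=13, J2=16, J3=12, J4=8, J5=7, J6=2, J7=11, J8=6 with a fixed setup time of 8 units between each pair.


Makespan = Σ processing + (n-1) × setup
= (13 + 16 + 12 + 8 + 7 + 2 + 11 + 6) + (8-1)×8
= 75 + 56
= 131 time units


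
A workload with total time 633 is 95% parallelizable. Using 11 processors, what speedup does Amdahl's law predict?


Amdahl's law: T_p = T × ((1-p) + p/N)
= 633 × ((1-0.95) + 0.95/11)
= 633 × (0.05 + 0.0864)
= 633 × 0.1364
= 86.32
Speedup = 633/86.32
= 7.33×


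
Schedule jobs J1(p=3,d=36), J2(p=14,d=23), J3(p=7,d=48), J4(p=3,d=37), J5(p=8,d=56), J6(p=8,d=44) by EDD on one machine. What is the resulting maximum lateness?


EDD order: J2 → J1 → J4 → J6 → J3 → J5
Completion and lateness:
  J2: C=14, d=23, L=14-23=-9
  J1: C=17, d=36, L=17-36=-19
  J4: C=20, d=37, L=20-37=-17
  J6: C=28, d=44, L=28-44=-16
  J3: C=35, d=48, L=35-48=-13
  J5: C=43, d=56, L=43-56=-13
Lmax = max(-9, -19, -17, -16, -13, -13)
= -9


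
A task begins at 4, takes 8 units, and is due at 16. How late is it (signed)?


Completion = 4 + 8 = 12
Lateness = C - d = 12 - 16
= -4


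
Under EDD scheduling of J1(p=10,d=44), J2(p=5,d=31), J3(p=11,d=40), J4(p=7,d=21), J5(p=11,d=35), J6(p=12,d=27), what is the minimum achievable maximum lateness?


EDD order: J4 → J6 → J2 → J5 → J3 → J1
Completion and lateness:
  J4: C=7, d=21, L=7-21=-14
  J6: C=19, d=27, L=19-27=-8
  J2: C=24, d=31, L=24-31=-7
  J5: C=35, d=35, L=35-35=0
  J3: C=46, d=40, L=46-40=6
  J1: C=56, d=44, L=56-44=12
Lmax = max(-14, -8, -7, 0, 6, 12)
= 12


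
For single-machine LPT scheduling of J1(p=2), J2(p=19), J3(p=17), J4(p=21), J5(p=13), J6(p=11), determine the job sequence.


LPT: sort by longest processing time first
  J4: p=21
  J2: p=19
  J3: p=17
  J5: p=13
  J6: p=11
  J1: p=2
Order: J4 → J2 → J3 → J5 → J6 → J1


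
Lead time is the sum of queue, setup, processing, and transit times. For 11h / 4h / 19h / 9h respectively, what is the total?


Lead time = queue + setup + processing + transit
= 11 + 4 + 19 + 9
= 43 hours


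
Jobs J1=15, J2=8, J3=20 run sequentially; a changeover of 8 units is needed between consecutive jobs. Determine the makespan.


Makespan = Σ processing + (n-1) × setup
= (15 + 8 + 20) + (3-1)×8
= 43 + 16
= 59 time units


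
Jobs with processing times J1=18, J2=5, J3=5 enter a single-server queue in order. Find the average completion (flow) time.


Completion times:
  J1: completes at 18
  J2: completes at 23
  J3: completes at 28
Sum = 69
Average = 69/3
= 23.00


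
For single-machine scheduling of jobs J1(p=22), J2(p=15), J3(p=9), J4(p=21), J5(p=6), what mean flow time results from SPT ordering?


SPT order: J5 → J3 → J2 → J4 → J1
Completion times:
  J5: C=6
  J3: C=15
  J2: C=30
  J4: C=51
  J1: C=73
Sum = 175, n = 5
Mean flow = 175/5
= 35.00


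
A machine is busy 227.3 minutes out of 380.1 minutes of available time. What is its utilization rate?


Utilization = busy / total × 100
= 227.3 / 380.1 × 100
= 59.8%


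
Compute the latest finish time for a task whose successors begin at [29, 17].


LF = min of all successor start times
Successors start at: [29, 17]
LF = min(29, 17)
= 17


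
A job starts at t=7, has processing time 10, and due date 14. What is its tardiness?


Completion = start + processing = 7 + 10 = 17
Tardiness = max(0, C - d) = max(0, 17 - 14)
= max(0, 3)
= 3


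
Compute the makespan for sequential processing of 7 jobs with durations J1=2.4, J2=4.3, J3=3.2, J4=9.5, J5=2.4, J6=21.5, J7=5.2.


Sequential makespan: sum all processing times
= 2.4 + 4.3 + 3.2 + 9.5 + 2.4 + 21.5 + 5.2
= 48.5 time units


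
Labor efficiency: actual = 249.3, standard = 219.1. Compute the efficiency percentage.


Efficiency = (actual / standard) × 100
= (249.3 / 219.1) × 100
= 113.8%


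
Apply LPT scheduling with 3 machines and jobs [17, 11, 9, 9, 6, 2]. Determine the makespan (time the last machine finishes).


Jobs (LPT sorted): [17, 11, 9, 9, 6, 2]
Machines: 3
  J=17 → Machine 1 (load: 0+17=17)
  J=11 → Machine 2 (load: 0+11=11)
  J=9 → Machine 3 (load: 0+9=9)
  J=9 → Machine 3 (load: 9+9=18)
  J=6 → Machine 2 (load: 11+6=17)
  J=2 → Machine 1 (load: 17+2=19)
Machine loads: [19, 17, 18]
Makespan = max = 19 time units


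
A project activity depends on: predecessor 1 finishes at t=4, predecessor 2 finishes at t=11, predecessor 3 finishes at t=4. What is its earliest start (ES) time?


ES = max of all predecessor completion times
Predecessors: [4, 11, 4]
ES = max(4, 11, 4)
= 11


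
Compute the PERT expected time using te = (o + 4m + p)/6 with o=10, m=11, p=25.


te = (o + 4m + p) / 6
= (10 + 4×11 + 25) / 6
= (10 + 44 + 25) / 6
= 79 / 6
= 13.17


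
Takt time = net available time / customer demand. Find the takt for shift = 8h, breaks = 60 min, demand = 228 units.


Available = 8×60 - 60 = 420 min
Takt time = 420 / 228
= 1.84 min/unit


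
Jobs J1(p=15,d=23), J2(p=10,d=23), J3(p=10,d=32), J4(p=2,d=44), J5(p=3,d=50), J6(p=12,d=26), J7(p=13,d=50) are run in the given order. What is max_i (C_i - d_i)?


Lateness per job (L = C - d):
  J1: C=15, d=23, L=-8
  J2: C=25, d=23, L=2
  J3: C=35, d=32, L=3
  J4: C=37, d=44, L=-7
  J5: C=40, d=50, L=-10
  J6: C=52, d=26, L=26
  J7: C=65, d=50, L=15
Lmax = max(-8, 2, 3, -7, -10, 26, 15)
= 26


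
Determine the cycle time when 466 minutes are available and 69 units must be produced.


Cycle time = available time / demand
= 466 / 69
= 6.75 min/unit


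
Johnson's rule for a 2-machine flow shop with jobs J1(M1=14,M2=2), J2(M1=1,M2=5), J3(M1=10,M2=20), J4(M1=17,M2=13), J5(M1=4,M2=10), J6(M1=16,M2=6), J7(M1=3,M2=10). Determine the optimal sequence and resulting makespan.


Johnson's rule:
Group 1 (M1≤M2, sort by M1): ['J2', 'J7', 'J5', 'J3']
Group 2 (M1>M2, sort desc M2): ['J4', 'J6', 'J1']
Sequence: J2 → J7 → J5 → J3 → J4 → J6 → J1
Makespan calculation:
  J2: M1 done=1, M2 done=6
  J7: M1 done=4, M2 done=16
  J5: M1 done=8, M2 done=26
  J3: M1 done=18, M2 done=46
  J4: M1 done=35, M2 done=59
  J6: M1 done=51, M2 done=65
  J1: M1 done=65, M2 done=67
= Sequence: J2 → J7 → J5 → J3 → J4 → J6 → J1, Makespan: 67


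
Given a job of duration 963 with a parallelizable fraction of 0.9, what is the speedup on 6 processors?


Amdahl's law: T_p = T × ((1-p) + p/N)
= 963 × ((1-0.9) + 0.9/6)
= 963 × (0.10 + 0.1500)
= 963 × 0.2500
= 240.75
Speedup = 963/240.75
= 4.00×


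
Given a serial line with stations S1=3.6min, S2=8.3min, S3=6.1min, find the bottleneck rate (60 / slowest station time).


Bottleneck = longest station time
Station times: [3.6, 8.3, 6.1]
Max = 8.3 min
Rate = 60 / 8.3
= 7.23 units/hour (bottleneck: 8.3min)


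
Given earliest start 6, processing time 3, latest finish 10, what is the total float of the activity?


EF = ES + duration = 6 + 3 = 9
LS = LF - duration = 10 - 3 = 7
Total Float = LF - EF = 10 - 9
(or LS - ES = 7 - 6)
= 1


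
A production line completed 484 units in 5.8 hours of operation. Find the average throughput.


Throughput = units / time
= 484 / 5.8
= 83.4 units/hour


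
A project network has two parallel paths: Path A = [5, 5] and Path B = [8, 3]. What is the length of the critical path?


Path A: 5 + 5 = 10
Path B: 8 + 3 = 11
Critical path = longest = max(10, 11)
= 11 (Path B)


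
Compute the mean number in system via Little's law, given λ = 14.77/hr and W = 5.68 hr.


Little's law: L = λ × W
= 14.77 × 5.68
= 83.89


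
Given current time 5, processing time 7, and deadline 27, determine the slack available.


Slack = due - current_time - processing
= 27 - 5 - 7
= 15


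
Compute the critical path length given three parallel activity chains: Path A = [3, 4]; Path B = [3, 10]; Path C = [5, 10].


Path A: 3 + 4 = 7
Path B: 3 + 10 = 13
Path C: 5 + 10 = 15
Critical path = longest = max(7, 13, 15)
= 15 (Path C)


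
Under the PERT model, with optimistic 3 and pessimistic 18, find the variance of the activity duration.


σ² = ((p - o) / 6)² = (p - o)² / 36
= (18 - 3)² / 36
= 15² / 36
= 225 / 36
= 6.2500


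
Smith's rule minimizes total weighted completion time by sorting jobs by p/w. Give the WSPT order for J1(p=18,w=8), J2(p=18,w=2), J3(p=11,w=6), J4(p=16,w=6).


WSPT (Smith's rule): sort by p/w ascending
  J3: p/w = 11/6 = 1.833
  J1: p/w = 18/8 = 2.250
  J4: p/w = 16/6 = 2.667
  J2: p/w = 18/2 = 9.000
Order: J3 → J1 → J4 → J2


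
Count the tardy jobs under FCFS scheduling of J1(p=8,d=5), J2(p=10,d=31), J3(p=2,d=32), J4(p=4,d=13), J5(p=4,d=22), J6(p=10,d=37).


Completion vs due date:
  J1: C=8, d=5 → TARDY
  J2: C=18, d=31 → on time
  J3: C=20, d=32 → on time
  J4: C=24, d=13 → TARDY
  J5: C=28, d=22 → TARDY
  J6: C=38, d=37 → TARDY
Tardy jobs: J1, J4, J5, J6
Count = 4


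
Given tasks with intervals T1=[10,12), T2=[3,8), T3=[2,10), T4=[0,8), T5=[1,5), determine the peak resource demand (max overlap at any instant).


Check each time point for overlaps:
  t=3: 4 tasks active (T2, T3, T4, T5)
Max concurrent = 4


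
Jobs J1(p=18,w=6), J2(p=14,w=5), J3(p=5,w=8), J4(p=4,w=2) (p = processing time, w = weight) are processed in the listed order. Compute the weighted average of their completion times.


Completion times:
  J1: C=18, w×C=6×18=108
  J2: C=32, w×C=5×32=160
  J3: C=37, w×C=8×37=296
  J4: C=41, w×C=2×41=82
Sum w×C = 646
Sum w = 21
Weighted avg = 646/21
= 30.76


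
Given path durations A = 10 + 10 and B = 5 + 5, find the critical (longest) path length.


Path A: 10 + 10 = 20
Path B: 5 + 5 = 10
Critical path = longest = max(20, 10)
= 20 (Path A)


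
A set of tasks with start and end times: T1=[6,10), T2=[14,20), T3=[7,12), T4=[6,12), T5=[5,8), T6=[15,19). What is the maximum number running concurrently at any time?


Check each time point for overlaps:
  t=7: 4 tasks active (T1, T3, T4, T5)
Max concurrent = 4


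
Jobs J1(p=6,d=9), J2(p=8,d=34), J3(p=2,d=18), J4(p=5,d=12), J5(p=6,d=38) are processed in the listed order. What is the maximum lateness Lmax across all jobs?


Lateness per job (L = C - d):
  J1: C=6, d=9, L=-3
  J2: C=14, d=34, L=-20
  J3: C=16, d=18, L=-2
  J4: C=21, d=12, L=9
  J5: C=27, d=38, L=-11
Lmax = max(-3, -20, -2, 9, -11)
= 9


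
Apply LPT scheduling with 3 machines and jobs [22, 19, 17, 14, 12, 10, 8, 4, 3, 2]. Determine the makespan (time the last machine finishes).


Jobs (LPT sorted): [22, 19, 17, 14, 12, 10, 8, 4, 3, 2]
Machines: 3
  J=22 → Machine 1 (load: 0+22=22)
  J=19 → Machine 2 (load: 0+19=19)
  J=17 → Machine 3 (load: 0+17=17)
  J=14 → Machine 3 (load: 17+14=31)
  J=12 → Machine 2 (load: 19+12=31)
  J=10 → Machine 1 (load: 22+10=32)
  J=8 → Machine 2 (load: 31+8=39)
  J=4 → Machine 3 (load: 31+4=35)
  J=3 → Machine 1 (load: 32+3=35)
  J=2 → Machine 1 (load: 35+2=37)
Machine loads: [37, 39, 35]
Makespan = max = 39 time units


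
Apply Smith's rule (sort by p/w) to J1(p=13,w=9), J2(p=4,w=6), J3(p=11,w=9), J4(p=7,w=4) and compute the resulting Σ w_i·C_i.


WSPT order (by p/w): J2 → J3 → J1 → J4
  J2: C=4, w·C=6×4=24
  J3: C=15, w·C=9×15=135
  J1: C=28, w·C=9×28=252
  J4: C=35, w·C=4×35=140
Σ w·C = 551
= 551


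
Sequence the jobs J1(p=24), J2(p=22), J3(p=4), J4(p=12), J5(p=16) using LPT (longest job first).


LPT: sort by longest processing time first
  J1: p=24
  J2: p=22
  J5: p=16
  J4: p=12
  J3: p=4
Order: J1 → J2 → J5 → J4 → J3


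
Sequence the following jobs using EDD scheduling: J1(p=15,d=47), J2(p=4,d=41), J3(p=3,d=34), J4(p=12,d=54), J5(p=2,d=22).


EDD: sort by earliest due date
  J5: d=22, p=2
  J3: d=34, p=3
  J2: d=41, p=4
  J1: d=47, p=15
  J4: d=54, p=12
Order: J5 → J3 → J2 → J1 → J4


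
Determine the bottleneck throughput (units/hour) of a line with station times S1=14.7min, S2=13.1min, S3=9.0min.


Bottleneck = longest station time
Station times: [14.7, 13.1, 9.0]
Max = 14.7 min
Rate = 60 / 14.7
= 4.08 units/hour (bottleneck: 14.7min)


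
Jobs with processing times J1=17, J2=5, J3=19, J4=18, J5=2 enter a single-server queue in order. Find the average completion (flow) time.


Completion times:
  J1: completes at 17
  J2: completes at 22
  J3: completes at 41
  J4: completes at 59
  J5: completes at 61
Sum = 200
Average = 200/5
= 40.00


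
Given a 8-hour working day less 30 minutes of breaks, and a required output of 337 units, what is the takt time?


Available = 8×60 - 30 = 450 min
Takt time = 450 / 337
= 1.34 min/unit


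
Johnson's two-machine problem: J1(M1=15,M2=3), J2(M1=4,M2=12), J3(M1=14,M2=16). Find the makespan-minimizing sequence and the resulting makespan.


Johnson's rule:
Group 1 (M1≤M2, sort by M1): ['J2', 'J3']
Group 2 (M1>M2, sort desc M2): ['J1']
Sequence: J2 → J3 → J1
Makespan calculation:
  J2: M1 done=4, M2 done=16
  J3: M1 done=18, M2 done=34
  J1: M1 done=33, M2 done=37
= Sequence: J2 → J3 → J1, Makespan: 37


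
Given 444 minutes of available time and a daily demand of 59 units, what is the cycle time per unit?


Cycle time = available time / demand
= 444 / 59
= 7.53 min/unit


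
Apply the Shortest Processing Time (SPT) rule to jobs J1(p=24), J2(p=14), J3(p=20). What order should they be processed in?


SPT: sort by shortest processing time
  J2: p=14
  J3: p=20
  J1: p=24
Order: J2 → J3 → J1


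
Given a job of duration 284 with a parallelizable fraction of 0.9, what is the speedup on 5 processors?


Amdahl's law: T_p = T × ((1-p) + p/N)
= 284 × ((1-0.9) + 0.9/5)
= 284 × (0.10 + 0.1800)
= 284 × 0.2800
= 79.52
Speedup = 284/79.52
= 3.57×


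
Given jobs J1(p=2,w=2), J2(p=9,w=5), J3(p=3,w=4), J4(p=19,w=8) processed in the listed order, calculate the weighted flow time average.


Completion times:
  J1: C=2, w×C=2×2=4
  J2: C=11, w×C=5×11=55
  J3: C=14, w×C=4×14=56
  J4: C=33, w×C=8×33=264
Sum w×C = 379
Sum w = 19
Weighted avg = 379/19
= 19.95


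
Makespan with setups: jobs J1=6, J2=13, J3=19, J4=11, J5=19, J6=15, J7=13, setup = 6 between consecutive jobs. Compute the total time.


Makespan = Σ processing + (n-1) × setup
= (6 + 13 + 19 + 11 + 19 + 15 + 13) + (7-1)×6
= 96 + 36
= 132 time units


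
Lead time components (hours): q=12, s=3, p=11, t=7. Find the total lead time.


Lead time = queue + setup + processing + transit
= 12 + 3 + 11 + 7
= 33 hours


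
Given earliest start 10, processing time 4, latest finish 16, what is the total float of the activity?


EF = ES + duration = 10 + 4 = 14
LS = LF - duration = 16 - 4 = 12
Total Float = LF - EF = 16 - 14
(or LS - ES = 12 - 10)
= 2


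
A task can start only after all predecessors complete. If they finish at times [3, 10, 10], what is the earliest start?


ES = max of all predecessor completion times
Predecessors: [3, 10, 10]
ES = max(3, 10, 10)
= 10


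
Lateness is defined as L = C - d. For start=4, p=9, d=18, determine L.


Completion = 4 + 9 = 13
Lateness = C - d = 13 - 18
= -5


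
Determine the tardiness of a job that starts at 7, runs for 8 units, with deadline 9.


Completion = start + processing = 7 + 8 = 15
Tardiness = max(0, C - d) = max(0, 15 - 9)
= max(0, 6)
= 6


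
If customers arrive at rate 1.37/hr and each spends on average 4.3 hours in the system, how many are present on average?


Little's law: L = λ × W
= 1.37 × 4.3
= 5.89


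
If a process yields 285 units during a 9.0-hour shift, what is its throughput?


Throughput = units / time
= 285 / 9.0
= 31.7 units/hour


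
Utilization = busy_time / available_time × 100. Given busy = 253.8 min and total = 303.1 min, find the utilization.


Utilization = busy / total × 100
= 253.8 / 303.1 × 100
= 83.7%


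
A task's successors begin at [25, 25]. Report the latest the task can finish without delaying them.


LF = min of all successor start times
Successors start at: [25, 25]
LF = min(25, 25)
= 25


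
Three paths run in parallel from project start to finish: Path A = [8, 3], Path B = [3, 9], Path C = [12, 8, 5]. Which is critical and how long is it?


Path A: 8 + 3 = 11
Path B: 3 + 9 = 12
Path C: 12 + 8 + 5 = 25
Critical path = longest = max(11, 12, 25)
= 25 (Path C)


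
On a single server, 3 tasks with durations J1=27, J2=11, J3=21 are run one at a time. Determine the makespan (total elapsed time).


Sequential makespan: sum all processing times
= 27 + 11 + 21
= 59 time units


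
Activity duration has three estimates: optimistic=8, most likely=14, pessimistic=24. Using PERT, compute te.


te = (o + 4m + p) / 6
= (8 + 4×14 + 24) / 6
= (8 + 56 + 24) / 6
= 88 / 6
= 14.67


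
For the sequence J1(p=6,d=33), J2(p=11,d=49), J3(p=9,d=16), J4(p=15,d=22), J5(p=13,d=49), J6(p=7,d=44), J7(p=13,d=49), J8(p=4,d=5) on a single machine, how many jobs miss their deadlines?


Completion vs due date:
  J1: C=6, d=33 → on time
  J2: C=17, d=49 → on time
  J3: C=26, d=16 → TARDY
  J4: C=41, d=22 → TARDY
  J5: C=54, d=49 → TARDY
  J6: C=61, d=44 → TARDY
  J7: C=74, d=49 → TARDY
  J8: C=78, d=5 → TARDY
Tardy jobs: J3, J4, J5, J6, J7, J8
Count = 6


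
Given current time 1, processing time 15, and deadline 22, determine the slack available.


Slack = due - current_time - processing
= 22 - 1 - 15
= 6


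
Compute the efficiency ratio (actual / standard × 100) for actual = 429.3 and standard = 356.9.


Efficiency = (actual / standard) × 100
= (429.3 / 356.9) × 100
= 120.3%


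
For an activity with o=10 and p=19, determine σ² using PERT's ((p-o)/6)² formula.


σ² = ((p - o) / 6)² = (p - o)² / 36
= (19 - 10)² / 36
= 9² / 36
= 81 / 36
= 2.2500


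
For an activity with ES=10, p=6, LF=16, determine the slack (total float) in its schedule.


EF = ES + duration = 10 + 6 = 16
LS = LF - duration = 16 - 6 = 10
Total Float = LF - EF = 16 - 16
(or LS - ES = 10 - 10)
= 0


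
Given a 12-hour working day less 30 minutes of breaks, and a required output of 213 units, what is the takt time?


Available = 12×60 - 30 = 690 min
Takt time = 690 / 213
= 3.24 min/unit


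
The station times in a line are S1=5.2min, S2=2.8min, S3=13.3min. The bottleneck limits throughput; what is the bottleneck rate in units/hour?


Bottleneck = longest station time
Station times: [5.2, 2.8, 13.3]
Max = 13.3 min
Rate = 60 / 13.3
= 4.51 units/hour (bottleneck: 13.3min)


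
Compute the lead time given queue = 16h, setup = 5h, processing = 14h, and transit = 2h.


Lead time = queue + setup + processing + transit
= 16 + 5 + 14 + 2
= 37 hours


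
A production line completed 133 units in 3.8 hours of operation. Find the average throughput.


Throughput = units / time
= 133 / 3.8
= 35.0 units/hour


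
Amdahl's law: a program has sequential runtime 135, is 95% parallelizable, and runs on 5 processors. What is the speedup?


Amdahl's law: T_p = T × ((1-p) + p/N)
= 135 × ((1-0.95) + 0.95/5)
= 135 × (0.05 + 0.1900)
= 135 × 0.2400
= 32.40
Speedup = 135/32.40
= 4.17×


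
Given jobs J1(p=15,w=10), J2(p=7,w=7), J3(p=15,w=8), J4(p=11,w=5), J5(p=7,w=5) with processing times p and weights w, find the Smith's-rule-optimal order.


WSPT (Smith's rule): sort by p/w ascending
  J2: p/w = 7/7 = 1.000
  J5: p/w = 7/5 = 1.400
  J1: p/w = 15/10 = 1.500
  J3: p/w = 15/8 = 1.875
  J4: p/w = 11/5 = 2.200
Order: J2 → J5 → J1 → J3 → J4


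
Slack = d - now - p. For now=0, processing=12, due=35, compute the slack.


Slack = due - current_time - processing
= 35 - 0 - 12
= 23


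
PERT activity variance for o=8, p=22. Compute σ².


σ² = ((p - o) / 6)² = (p - o)² / 36
= (22 - 8)² / 36
= 14² / 36
= 196 / 36
= 5.4444


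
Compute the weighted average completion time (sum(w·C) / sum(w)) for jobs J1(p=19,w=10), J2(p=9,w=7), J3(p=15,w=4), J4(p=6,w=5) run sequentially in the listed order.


Completion times:
  J1: C=19, w×C=10×19=190
  J2: C=28, w×C=7×28=196
  J3: C=43, w×C=4×43=172
  J4: C=49, w×C=5×49=245
Sum w×C = 803
Sum w = 26
Weighted avg = 803/26
= 30.88


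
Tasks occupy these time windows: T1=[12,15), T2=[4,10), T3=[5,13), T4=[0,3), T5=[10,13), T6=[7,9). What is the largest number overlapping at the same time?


Check each time point for overlaps:
  t=7: 3 tasks active (T2, T3, T6)
Max concurrent = 3


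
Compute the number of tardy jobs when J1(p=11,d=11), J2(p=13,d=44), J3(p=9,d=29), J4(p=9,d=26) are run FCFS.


Completion vs due date:
  J1: C=11, d=11 → on time
  J2: C=24, d=44 → on time
  J3: C=33, d=29 → TARDY
  J4: C=42, d=26 → TARDY
Tardy jobs: J3, J4
Count = 2


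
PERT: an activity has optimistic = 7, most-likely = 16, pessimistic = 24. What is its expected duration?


te = (o + 4m + p) / 6
= (7 + 4×16 + 24) / 6
= (7 + 64 + 24) / 6
= 95 / 6
= 15.83


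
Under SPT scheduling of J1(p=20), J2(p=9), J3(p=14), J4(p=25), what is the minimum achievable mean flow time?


SPT order: J2 → J3 → J1 → J4
Completion times:
  J2: C=9
  J3: C=23
  J1: C=43
  J4: C=68
Sum = 143, n = 4
Mean flow = 143/4
= 35.75


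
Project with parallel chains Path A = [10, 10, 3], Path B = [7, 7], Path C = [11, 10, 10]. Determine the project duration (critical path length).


Path A: 10 + 10 + 3 = 23
Path B: 7 + 7 = 14
Path C: 11 + 10 + 10 = 31
Critical path = longest = max(23, 14, 31)
= 31 (Path C)


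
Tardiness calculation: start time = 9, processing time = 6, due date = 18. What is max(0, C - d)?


Completion = start + processing = 9 + 6 = 15
Tardiness = max(0, C - d) = max(0, 15 - 18)
= max(0, -3)
= 0


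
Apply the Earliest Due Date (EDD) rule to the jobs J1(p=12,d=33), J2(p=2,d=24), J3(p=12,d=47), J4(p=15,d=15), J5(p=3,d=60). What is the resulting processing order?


EDD: sort by earliest due date
  J4: d=15, p=15
  J2: d=24, p=2
  J1: d=33, p=12
  J3: d=47, p=12
  J5: d=60, p=3
Order: J4 → J2 → J1 → J3 → J5


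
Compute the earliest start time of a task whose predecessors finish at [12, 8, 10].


ES = max of all predecessor completion times
Predecessors: [12, 8, 10]
ES = max(12, 8, 10)
= 12


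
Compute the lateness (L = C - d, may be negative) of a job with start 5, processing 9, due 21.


Completion = 5 + 9 = 14
Lateness = C - d = 14 - 21
= -7


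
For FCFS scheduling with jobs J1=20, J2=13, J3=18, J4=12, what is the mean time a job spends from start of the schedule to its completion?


Completion times:
  J1: completes at 20
  J2: completes at 33
  J3: completes at 51
  J4: completes at 63
Sum = 167
Average = 167/4
= 41.75


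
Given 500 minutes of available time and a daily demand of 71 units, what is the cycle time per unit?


Cycle time = available time / demand
= 500 / 71
= 7.04 min/unit


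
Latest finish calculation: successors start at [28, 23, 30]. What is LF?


LF = min of all successor start times
Successors start at: [28, 23, 30]
LF = min(28, 23, 30)
= 23


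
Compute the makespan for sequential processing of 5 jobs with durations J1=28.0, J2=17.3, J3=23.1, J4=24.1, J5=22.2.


Sequential makespan: sum all processing times
= 28.0 + 17.3 + 23.1 + 24.1 + 22.2
= 114.7 time units


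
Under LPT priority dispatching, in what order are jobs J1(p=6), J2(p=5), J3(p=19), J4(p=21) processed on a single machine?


LPT: sort by longest processing time first
  J4: p=21
  J3: p=19
  J1: p=6
  J2: p=5
Order: J4 → J3 → J1 → J2


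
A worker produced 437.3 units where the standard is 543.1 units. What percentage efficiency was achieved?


Efficiency = (actual / standard) × 100
= (437.3 / 543.1) × 100
= 80.5%


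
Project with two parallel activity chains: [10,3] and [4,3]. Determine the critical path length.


Path A: 10 + 3 = 13
Path B: 4 + 3 = 7
Critical path = longest = max(13, 7)
= 13 (Path A)


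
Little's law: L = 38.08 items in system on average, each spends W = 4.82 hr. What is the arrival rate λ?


Little's law: L = λW → λ = L / W
= 38.08 / 4.82
= 7.90 per hour


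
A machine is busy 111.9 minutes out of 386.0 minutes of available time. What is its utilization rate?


Utilization = busy / total × 100
= 111.9 / 386.0 × 100
= 29.0%


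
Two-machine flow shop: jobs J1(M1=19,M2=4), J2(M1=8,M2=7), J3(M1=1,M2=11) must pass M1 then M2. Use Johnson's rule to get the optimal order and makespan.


Johnson's rule:
Group 1 (M1≤M2, sort by M1): ['J3']
Group 2 (M1>M2, sort desc M2): ['J2', 'J1']
Sequence: J3 → J2 → J1
Makespan calculation:
  J3: M1 done=1, M2 done=12
  J2: M1 done=9, M2 done=19
  J1: M1 done=28, M2 done=32
= Sequence: J3 → J2 → J1, Makespan: 32


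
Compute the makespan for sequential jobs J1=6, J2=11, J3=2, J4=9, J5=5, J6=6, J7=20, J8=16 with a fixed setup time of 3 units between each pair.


Makespan = Σ processing + (n-1) × setup
= (6 + 11 + 2 + 9 + 5 + 6 + 20 + 16) + (8-1)×3
= 75 + 21
= 96 time units


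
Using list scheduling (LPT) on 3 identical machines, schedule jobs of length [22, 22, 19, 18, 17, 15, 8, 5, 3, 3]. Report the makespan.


Jobs (LPT sorted): [22, 22, 19, 18, 17, 15, 8, 5, 3, 3]
Machines: 3
  J=22 → Machine 1 (load: 0+22=22)
  J=22 → Machine 2 (load: 0+22=22)
  J=19 → Machine 3 (load: 0+19=19)
  J=18 → Machine 3 (load: 19+18=37)
  J=17 → Machine 1 (load: 22+17=39)
  J=15 → Machine 2 (load: 22+15=37)
  J=8 → Machine 2 (load: 37+8=45)
  J=5 → Machine 3 (load: 37+5=42)
  J=3 → Machine 1 (load: 39+3=42)
  J=3 → Machine 1 (load: 42+3=45)
Machine loads: [45, 45, 42]
Makespan = max = 45 time units


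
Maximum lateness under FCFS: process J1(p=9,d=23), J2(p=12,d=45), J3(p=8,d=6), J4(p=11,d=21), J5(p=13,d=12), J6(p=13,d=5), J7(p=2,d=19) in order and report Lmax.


Lateness per job (L = C - d):
  J1: C=9, d=23, L=-14
  J2: C=21, d=45, L=-24
  J3: C=29, d=6, L=23
  J4: C=40, d=21, L=19
  J5: C=53, d=12, L=41
  J6: C=66, d=5, L=61
  J7: C=68, d=19, L=49
Lmax = max(-14, -24, 23, 19, 41, 61, 49)
= 61


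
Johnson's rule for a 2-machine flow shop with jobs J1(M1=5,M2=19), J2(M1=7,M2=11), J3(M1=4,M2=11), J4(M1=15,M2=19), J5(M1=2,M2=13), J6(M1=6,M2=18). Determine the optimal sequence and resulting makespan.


Johnson's rule:
Group 1 (M1≤M2, sort by M1): ['J5', 'J3', 'J1', 'J6', 'J2', 'J4']
Group 2 (M1>M2, sort desc M2): []
Sequence: J5 → J3 → J1 → J6 → J2 → J4
Makespan calculation:
  J5: M1 done=2, M2 done=15
  J3: M1 done=6, M2 done=26
  J1: M1 done=11, M2 done=45
  J6: M1 done=17, M2 done=63
  J2: M1 done=24, M2 done=74
  J4: M1 done=39, M2 done=93
= Sequence: J5 → J3 → J1 → J6 → J2 → J4, Makespan: 93


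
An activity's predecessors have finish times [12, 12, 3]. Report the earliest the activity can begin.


ES = max of all predecessor completion times
Predecessors: [12, 12, 3]
ES = max(12, 12, 3)
= 12


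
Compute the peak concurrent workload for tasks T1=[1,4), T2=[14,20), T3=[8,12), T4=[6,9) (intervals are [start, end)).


Check each time point for overlaps:
  t=8: 2 tasks active (T3, T4)
Max concurrent = 2


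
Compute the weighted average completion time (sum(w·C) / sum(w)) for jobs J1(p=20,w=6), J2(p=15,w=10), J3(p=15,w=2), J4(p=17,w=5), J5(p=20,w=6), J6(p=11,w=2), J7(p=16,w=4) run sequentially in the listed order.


Completion times:
  J1: C=20, w×C=6×20=120
  J2: C=35, w×C=10×35=350
  J3: C=50, w×C=2×50=100
  J4: C=67, w×C=5×67=335
  J5: C=87, w×C=6×87=522
  J6: C=98, w×C=2×98=196
  J7: C=114, w×C=4×114=456
Sum w×C = 2079
Sum w = 35
Weighted avg = 2079/35
= 59.40


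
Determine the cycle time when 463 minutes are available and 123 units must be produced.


Cycle time = available time / demand
= 463 / 123
= 3.76 min/unit


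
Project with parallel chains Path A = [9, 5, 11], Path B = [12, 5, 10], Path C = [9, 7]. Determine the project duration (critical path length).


Path A: 9 + 5 + 11 = 25
Path B: 12 + 5 + 10 = 27
Path C: 9 + 7 = 16
Critical path = longest = max(25, 27, 16)
= 27 (Path B)


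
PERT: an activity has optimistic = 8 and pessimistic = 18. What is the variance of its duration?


σ² = ((p - o) / 6)² = (p - o)² / 36
= (18 - 8)² / 36
= 10² / 36
= 100 / 36
= 2.7778


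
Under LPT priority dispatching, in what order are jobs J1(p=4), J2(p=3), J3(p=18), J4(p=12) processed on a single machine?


LPT: sort by longest processing time first
  J3: p=18
  J4: p=12
  J1: p=4
  J2: p=3
Order: J3 → J4 → J1 → J2


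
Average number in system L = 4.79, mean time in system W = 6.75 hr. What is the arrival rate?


Little's law: L = λW → λ = L / W
= 4.79 / 6.75
= 0.71 per hour


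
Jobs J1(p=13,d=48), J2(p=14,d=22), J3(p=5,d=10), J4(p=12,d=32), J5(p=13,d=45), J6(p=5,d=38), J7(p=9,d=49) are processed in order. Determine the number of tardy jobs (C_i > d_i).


Completion vs due date:
  J1: C=13, d=48 → on time
  J2: C=27, d=22 → TARDY
  J3: C=32, d=10 → TARDY
  J4: C=44, d=32 → TARDY
  J5: C=57, d=45 → TARDY
  J6: C=62, d=38 → TARDY
  J7: C=71, d=49 → TARDY
Tardy jobs: J2, J3, J4, J5, J6, J7
Count = 6


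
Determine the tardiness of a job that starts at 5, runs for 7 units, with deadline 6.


Completion = start + processing = 5 + 7 = 12
Tardiness = max(0, C - d) = max(0, 12 - 6)
= max(0, 6)
= 6


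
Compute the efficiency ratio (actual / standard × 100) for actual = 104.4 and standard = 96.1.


Efficiency = (actual / standard) × 100
= (104.4 / 96.1) × 100
= 108.6%


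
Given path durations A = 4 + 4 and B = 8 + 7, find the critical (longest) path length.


Path A: 4 + 4 = 8
Path B: 8 + 7 = 15
Critical path = longest = max(8, 15)
= 15 (Path B)


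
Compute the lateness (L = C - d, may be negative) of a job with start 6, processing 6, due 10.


Completion = 6 + 6 = 12
Lateness = C - d = 12 - 10
= 2


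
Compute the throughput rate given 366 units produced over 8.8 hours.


Throughput = units / time
= 366 / 8.8
= 41.6 units/hour


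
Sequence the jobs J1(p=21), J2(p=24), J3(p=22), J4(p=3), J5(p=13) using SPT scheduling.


SPT: sort by shortest processing time
  J4: p=3
  J5: p=13
  J1: p=21
  J3: p=22
  J2: p=24
Order: J4 → J5 → J1 → J3 → J2


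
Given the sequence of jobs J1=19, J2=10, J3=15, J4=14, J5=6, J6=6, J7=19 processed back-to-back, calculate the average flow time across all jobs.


Completion times:
  J1: completes at 19
  J2: completes at 29
  J3: completes at 44
  J4: completes at 58
  J5: completes at 64
  J6: completes at 70
  J7: completes at 89
Sum = 373
Average = 373/7
= 53.29


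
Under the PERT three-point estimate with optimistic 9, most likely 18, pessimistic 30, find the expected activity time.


te = (o + 4m + p) / 6
= (9 + 4×18 + 30) / 6
= (9 + 72 + 30) / 6
= 111 / 6
= 18.50


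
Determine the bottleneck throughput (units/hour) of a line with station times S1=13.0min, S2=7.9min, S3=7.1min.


Bottleneck = longest station time
Station times: [13.0, 7.9, 7.1]
Max = 13.0 min
Rate = 60 / 13.0
= 4.62 units/hour (bottleneck: 13.0min)


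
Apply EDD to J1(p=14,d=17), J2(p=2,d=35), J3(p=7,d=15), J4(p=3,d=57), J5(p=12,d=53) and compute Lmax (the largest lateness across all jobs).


EDD order: J3 → J1 → J2 → J5 → J4
Completion and lateness:
  J3: C=7, d=15, L=7-15=-8
  J1: C=21, d=17, L=21-17=4
  J2: C=23, d=35, L=23-35=-12
  J5: C=35, d=53, L=35-53=-18
  J4: C=38, d=57, L=38-57=-19
Lmax = max(-8, 4, -12, -18, -19)
= 4


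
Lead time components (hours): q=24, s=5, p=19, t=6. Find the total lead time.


Lead time = queue + setup + processing + transit
= 24 + 5 + 19 + 6
= 54 hours


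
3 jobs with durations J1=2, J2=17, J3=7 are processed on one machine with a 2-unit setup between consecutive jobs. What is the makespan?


Makespan = Σ processing + (n-1) × setup
= (2 + 17 + 7) + (3-1)×2
= 26 + 4
= 30 time units


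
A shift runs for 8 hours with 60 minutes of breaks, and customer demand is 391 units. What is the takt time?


Available = 8×60 - 60 = 420 min
Takt time = 420 / 391
= 1.07 min/unit


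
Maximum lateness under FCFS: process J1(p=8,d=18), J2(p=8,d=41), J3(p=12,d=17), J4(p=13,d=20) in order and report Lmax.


Lateness per job (L = C - d):
  J1: C=8, d=18, L=-10
  J2: C=16, d=41, L=-25
  J3: C=28, d=17, L=11
  J4: C=41, d=20, L=21
Lmax = max(-10, -25, 11, 21)
= 21


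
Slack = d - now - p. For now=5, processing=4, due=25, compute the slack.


Slack = due - current_time - processing
= 25 - 5 - 4
= 16


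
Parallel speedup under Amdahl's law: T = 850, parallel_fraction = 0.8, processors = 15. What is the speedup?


Amdahl's law: T_p = T × ((1-p) + p/N)
= 850 × ((1-0.8) + 0.8/15)
= 850 × (0.20 + 0.0533)
= 850 × 0.2533
= 215.33
Speedup = 850/215.33
= 3.95×


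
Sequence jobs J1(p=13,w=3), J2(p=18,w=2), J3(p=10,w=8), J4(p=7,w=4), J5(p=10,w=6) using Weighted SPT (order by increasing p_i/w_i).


WSPT (Smith's rule): sort by p/w ascending
  J3: p/w = 10/8 = 1.250
  J5: p/w = 10/6 = 1.667
  J4: p/w = 7/4 = 1.750
  J1: p/w = 13/3 = 4.333
  J2: p/w = 18/2 = 9.000
Order: J3 → J5 → J4 → J1 → J2


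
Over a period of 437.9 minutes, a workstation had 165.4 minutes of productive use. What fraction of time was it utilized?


Utilization = busy / total × 100
= 165.4 / 437.9 × 100
= 37.8%


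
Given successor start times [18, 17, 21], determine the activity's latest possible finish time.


LF = min of all successor start times
Successors start at: [18, 17, 21]
LF = min(18, 17, 21)
= 17


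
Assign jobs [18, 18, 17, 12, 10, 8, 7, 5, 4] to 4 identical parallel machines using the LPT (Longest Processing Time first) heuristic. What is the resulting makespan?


Jobs (LPT sorted): [18, 18, 17, 12, 10, 8, 7, 5, 4]
Machines: 4
  J=18 → Machine 1 (load: 0+18=18)
  J=18 → Machine 2 (load: 0+18=18)
  J=17 → Machine 3 (load: 0+17=17)
  J=12 → Machine 4 (load: 0+12=12)
  J=10 → Machine 4 (load: 12+10=22)
  J=8 → Machine 3 (load: 17+8=25)
  J=7 → Machine 1 (load: 18+7=25)
  J=5 → Machine 2 (load: 18+5=23)
  J=4 → Machine 4 (load: 22+4=26)
Machine loads: [25, 23, 25, 26]
Makespan = max = 26 time units


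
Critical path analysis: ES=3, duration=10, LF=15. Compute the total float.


EF = ES + duration = 3 + 10 = 13
LS = LF - duration = 15 - 10 = 5
Total Float = LF - EF = 15 - 13
(or LS - ES = 5 - 3)
= 2


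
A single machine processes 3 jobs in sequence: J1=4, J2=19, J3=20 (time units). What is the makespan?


Sequential makespan: sum all processing times
= 4 + 19 + 20
= 43 time units


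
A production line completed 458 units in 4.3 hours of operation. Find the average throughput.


Throughput = units / time
= 458 / 4.3
= 106.5 units/hour


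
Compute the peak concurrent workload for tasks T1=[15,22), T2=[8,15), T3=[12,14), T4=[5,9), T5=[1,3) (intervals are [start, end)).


Check each time point for overlaps:
  t=8: 2 tasks active (T2, T4)
Max concurrent = 2


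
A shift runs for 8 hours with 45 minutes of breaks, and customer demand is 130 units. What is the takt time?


Available = 8×60 - 45 = 435 min
Takt time = 435 / 130
= 3.35 min/unit


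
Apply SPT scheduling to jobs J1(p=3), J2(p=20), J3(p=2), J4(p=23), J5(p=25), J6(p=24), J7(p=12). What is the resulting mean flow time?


SPT order: J3 → J1 → J7 → J2 → J4 → J6 → J5
Completion times:
  J3: C=2
  J1: C=5
  J7: C=17
  J2: C=37
  J4: C=60
  J6: C=84
  J5: C=109
Sum = 314, n = 7
Mean flow = 314/7
= 44.86


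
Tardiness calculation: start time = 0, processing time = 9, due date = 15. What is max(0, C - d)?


Completion = start + processing = 0 + 9 = 9
Tardiness = max(0, C - d) = max(0, 9 - 15)
= max(0, -6)
= 0


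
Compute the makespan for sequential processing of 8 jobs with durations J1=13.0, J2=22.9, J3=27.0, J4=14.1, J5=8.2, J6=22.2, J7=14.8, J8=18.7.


Sequential makespan: sum all processing times
= 13.0 + 22.9 + 27.0 + 14.1 + 8.2 + 22.2 + 14.8 + 18.7
= 140.9 time units


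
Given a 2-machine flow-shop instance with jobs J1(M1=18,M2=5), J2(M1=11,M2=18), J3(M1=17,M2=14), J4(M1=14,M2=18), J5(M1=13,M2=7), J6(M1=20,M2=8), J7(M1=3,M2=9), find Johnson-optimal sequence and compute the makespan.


Johnson's rule:
Group 1 (M1≤M2, sort by M1): ['J7', 'J2', 'J4']
Group 2 (M1>M2, sort desc M2): ['J3', 'J6', 'J5', 'J1']
Sequence: J7 → J2 → J4 → J3 → J6 → J5 → J1
Makespan calculation:
  J7: M1 done=3, M2 done=12
  J2: M1 done=14, M2 done=32
  J4: M1 done=28, M2 done=50
  J3: M1 done=45, M2 done=64
  J6: M1 done=65, M2 done=73
  J5: M1 done=78, M2 done=85
  J1: M1 done=96, M2 done=101
= Sequence: J7 → J2 → J4 → J3 → J6 → J5 → J1, Makespan: 101
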